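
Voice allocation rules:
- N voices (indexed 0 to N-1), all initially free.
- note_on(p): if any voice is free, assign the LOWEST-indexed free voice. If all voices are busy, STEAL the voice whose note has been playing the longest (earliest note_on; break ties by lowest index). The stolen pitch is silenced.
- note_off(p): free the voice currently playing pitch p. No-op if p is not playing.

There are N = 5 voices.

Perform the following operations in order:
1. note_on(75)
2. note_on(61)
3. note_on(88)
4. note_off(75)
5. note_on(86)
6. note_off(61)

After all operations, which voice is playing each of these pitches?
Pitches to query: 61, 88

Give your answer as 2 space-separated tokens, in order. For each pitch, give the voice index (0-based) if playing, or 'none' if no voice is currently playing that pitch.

Answer: none 2

Derivation:
Op 1: note_on(75): voice 0 is free -> assigned | voices=[75 - - - -]
Op 2: note_on(61): voice 1 is free -> assigned | voices=[75 61 - - -]
Op 3: note_on(88): voice 2 is free -> assigned | voices=[75 61 88 - -]
Op 4: note_off(75): free voice 0 | voices=[- 61 88 - -]
Op 5: note_on(86): voice 0 is free -> assigned | voices=[86 61 88 - -]
Op 6: note_off(61): free voice 1 | voices=[86 - 88 - -]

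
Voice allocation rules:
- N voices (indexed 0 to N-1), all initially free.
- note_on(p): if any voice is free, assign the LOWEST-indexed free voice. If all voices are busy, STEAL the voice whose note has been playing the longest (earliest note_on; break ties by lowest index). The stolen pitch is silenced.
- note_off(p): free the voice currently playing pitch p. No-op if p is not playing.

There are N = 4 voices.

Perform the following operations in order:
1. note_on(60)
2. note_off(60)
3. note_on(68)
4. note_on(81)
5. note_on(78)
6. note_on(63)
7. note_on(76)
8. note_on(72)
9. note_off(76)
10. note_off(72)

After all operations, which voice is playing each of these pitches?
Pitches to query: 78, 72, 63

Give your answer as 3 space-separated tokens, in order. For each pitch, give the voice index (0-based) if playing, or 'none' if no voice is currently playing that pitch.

Answer: 2 none 3

Derivation:
Op 1: note_on(60): voice 0 is free -> assigned | voices=[60 - - -]
Op 2: note_off(60): free voice 0 | voices=[- - - -]
Op 3: note_on(68): voice 0 is free -> assigned | voices=[68 - - -]
Op 4: note_on(81): voice 1 is free -> assigned | voices=[68 81 - -]
Op 5: note_on(78): voice 2 is free -> assigned | voices=[68 81 78 -]
Op 6: note_on(63): voice 3 is free -> assigned | voices=[68 81 78 63]
Op 7: note_on(76): all voices busy, STEAL voice 0 (pitch 68, oldest) -> assign | voices=[76 81 78 63]
Op 8: note_on(72): all voices busy, STEAL voice 1 (pitch 81, oldest) -> assign | voices=[76 72 78 63]
Op 9: note_off(76): free voice 0 | voices=[- 72 78 63]
Op 10: note_off(72): free voice 1 | voices=[- - 78 63]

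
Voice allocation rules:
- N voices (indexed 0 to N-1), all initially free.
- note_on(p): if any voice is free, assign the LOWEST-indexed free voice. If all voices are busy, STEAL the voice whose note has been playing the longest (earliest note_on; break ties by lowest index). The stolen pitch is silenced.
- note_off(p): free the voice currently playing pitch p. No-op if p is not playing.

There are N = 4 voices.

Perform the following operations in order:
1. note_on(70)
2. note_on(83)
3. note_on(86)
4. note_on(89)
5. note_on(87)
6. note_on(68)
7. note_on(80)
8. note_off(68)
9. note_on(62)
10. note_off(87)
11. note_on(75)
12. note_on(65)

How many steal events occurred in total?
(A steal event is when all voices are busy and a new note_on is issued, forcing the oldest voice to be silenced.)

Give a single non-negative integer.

Answer: 4

Derivation:
Op 1: note_on(70): voice 0 is free -> assigned | voices=[70 - - -]
Op 2: note_on(83): voice 1 is free -> assigned | voices=[70 83 - -]
Op 3: note_on(86): voice 2 is free -> assigned | voices=[70 83 86 -]
Op 4: note_on(89): voice 3 is free -> assigned | voices=[70 83 86 89]
Op 5: note_on(87): all voices busy, STEAL voice 0 (pitch 70, oldest) -> assign | voices=[87 83 86 89]
Op 6: note_on(68): all voices busy, STEAL voice 1 (pitch 83, oldest) -> assign | voices=[87 68 86 89]
Op 7: note_on(80): all voices busy, STEAL voice 2 (pitch 86, oldest) -> assign | voices=[87 68 80 89]
Op 8: note_off(68): free voice 1 | voices=[87 - 80 89]
Op 9: note_on(62): voice 1 is free -> assigned | voices=[87 62 80 89]
Op 10: note_off(87): free voice 0 | voices=[- 62 80 89]
Op 11: note_on(75): voice 0 is free -> assigned | voices=[75 62 80 89]
Op 12: note_on(65): all voices busy, STEAL voice 3 (pitch 89, oldest) -> assign | voices=[75 62 80 65]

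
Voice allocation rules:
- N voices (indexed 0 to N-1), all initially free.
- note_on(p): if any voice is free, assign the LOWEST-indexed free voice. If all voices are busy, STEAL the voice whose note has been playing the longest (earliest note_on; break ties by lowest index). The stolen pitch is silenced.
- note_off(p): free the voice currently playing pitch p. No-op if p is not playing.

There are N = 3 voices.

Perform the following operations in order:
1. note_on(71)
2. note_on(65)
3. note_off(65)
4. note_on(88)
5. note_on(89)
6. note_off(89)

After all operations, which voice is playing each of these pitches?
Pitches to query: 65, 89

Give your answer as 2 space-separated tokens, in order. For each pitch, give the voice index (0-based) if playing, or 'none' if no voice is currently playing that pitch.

Answer: none none

Derivation:
Op 1: note_on(71): voice 0 is free -> assigned | voices=[71 - -]
Op 2: note_on(65): voice 1 is free -> assigned | voices=[71 65 -]
Op 3: note_off(65): free voice 1 | voices=[71 - -]
Op 4: note_on(88): voice 1 is free -> assigned | voices=[71 88 -]
Op 5: note_on(89): voice 2 is free -> assigned | voices=[71 88 89]
Op 6: note_off(89): free voice 2 | voices=[71 88 -]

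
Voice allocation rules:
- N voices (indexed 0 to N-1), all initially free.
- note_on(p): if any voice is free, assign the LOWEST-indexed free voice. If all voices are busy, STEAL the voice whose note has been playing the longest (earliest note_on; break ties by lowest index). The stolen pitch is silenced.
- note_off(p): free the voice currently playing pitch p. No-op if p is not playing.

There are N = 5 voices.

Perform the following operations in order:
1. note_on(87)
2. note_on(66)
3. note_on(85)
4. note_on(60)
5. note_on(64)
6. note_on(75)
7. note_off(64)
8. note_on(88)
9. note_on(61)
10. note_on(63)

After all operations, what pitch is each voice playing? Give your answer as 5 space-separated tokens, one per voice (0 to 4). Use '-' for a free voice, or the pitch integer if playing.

Op 1: note_on(87): voice 0 is free -> assigned | voices=[87 - - - -]
Op 2: note_on(66): voice 1 is free -> assigned | voices=[87 66 - - -]
Op 3: note_on(85): voice 2 is free -> assigned | voices=[87 66 85 - -]
Op 4: note_on(60): voice 3 is free -> assigned | voices=[87 66 85 60 -]
Op 5: note_on(64): voice 4 is free -> assigned | voices=[87 66 85 60 64]
Op 6: note_on(75): all voices busy, STEAL voice 0 (pitch 87, oldest) -> assign | voices=[75 66 85 60 64]
Op 7: note_off(64): free voice 4 | voices=[75 66 85 60 -]
Op 8: note_on(88): voice 4 is free -> assigned | voices=[75 66 85 60 88]
Op 9: note_on(61): all voices busy, STEAL voice 1 (pitch 66, oldest) -> assign | voices=[75 61 85 60 88]
Op 10: note_on(63): all voices busy, STEAL voice 2 (pitch 85, oldest) -> assign | voices=[75 61 63 60 88]

Answer: 75 61 63 60 88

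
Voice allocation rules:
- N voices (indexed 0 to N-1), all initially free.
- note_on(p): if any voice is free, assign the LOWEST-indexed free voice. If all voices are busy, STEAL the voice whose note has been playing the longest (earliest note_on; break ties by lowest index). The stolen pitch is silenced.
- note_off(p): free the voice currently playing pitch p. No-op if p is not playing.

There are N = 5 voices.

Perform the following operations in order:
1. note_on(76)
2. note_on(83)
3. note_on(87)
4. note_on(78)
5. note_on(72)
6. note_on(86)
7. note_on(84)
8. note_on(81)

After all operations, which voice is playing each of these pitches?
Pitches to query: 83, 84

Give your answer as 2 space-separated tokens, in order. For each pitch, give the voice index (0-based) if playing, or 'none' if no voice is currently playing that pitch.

Answer: none 1

Derivation:
Op 1: note_on(76): voice 0 is free -> assigned | voices=[76 - - - -]
Op 2: note_on(83): voice 1 is free -> assigned | voices=[76 83 - - -]
Op 3: note_on(87): voice 2 is free -> assigned | voices=[76 83 87 - -]
Op 4: note_on(78): voice 3 is free -> assigned | voices=[76 83 87 78 -]
Op 5: note_on(72): voice 4 is free -> assigned | voices=[76 83 87 78 72]
Op 6: note_on(86): all voices busy, STEAL voice 0 (pitch 76, oldest) -> assign | voices=[86 83 87 78 72]
Op 7: note_on(84): all voices busy, STEAL voice 1 (pitch 83, oldest) -> assign | voices=[86 84 87 78 72]
Op 8: note_on(81): all voices busy, STEAL voice 2 (pitch 87, oldest) -> assign | voices=[86 84 81 78 72]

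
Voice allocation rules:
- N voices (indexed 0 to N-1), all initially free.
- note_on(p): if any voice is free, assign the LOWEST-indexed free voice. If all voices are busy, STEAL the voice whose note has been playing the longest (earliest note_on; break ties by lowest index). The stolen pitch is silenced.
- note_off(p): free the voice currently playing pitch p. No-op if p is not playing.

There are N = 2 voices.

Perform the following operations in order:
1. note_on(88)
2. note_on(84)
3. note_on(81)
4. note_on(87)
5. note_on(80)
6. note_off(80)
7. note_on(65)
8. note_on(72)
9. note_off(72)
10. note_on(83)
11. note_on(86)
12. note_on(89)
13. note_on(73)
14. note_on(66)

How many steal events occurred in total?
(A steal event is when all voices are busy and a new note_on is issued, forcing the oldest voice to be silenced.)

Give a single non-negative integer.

Op 1: note_on(88): voice 0 is free -> assigned | voices=[88 -]
Op 2: note_on(84): voice 1 is free -> assigned | voices=[88 84]
Op 3: note_on(81): all voices busy, STEAL voice 0 (pitch 88, oldest) -> assign | voices=[81 84]
Op 4: note_on(87): all voices busy, STEAL voice 1 (pitch 84, oldest) -> assign | voices=[81 87]
Op 5: note_on(80): all voices busy, STEAL voice 0 (pitch 81, oldest) -> assign | voices=[80 87]
Op 6: note_off(80): free voice 0 | voices=[- 87]
Op 7: note_on(65): voice 0 is free -> assigned | voices=[65 87]
Op 8: note_on(72): all voices busy, STEAL voice 1 (pitch 87, oldest) -> assign | voices=[65 72]
Op 9: note_off(72): free voice 1 | voices=[65 -]
Op 10: note_on(83): voice 1 is free -> assigned | voices=[65 83]
Op 11: note_on(86): all voices busy, STEAL voice 0 (pitch 65, oldest) -> assign | voices=[86 83]
Op 12: note_on(89): all voices busy, STEAL voice 1 (pitch 83, oldest) -> assign | voices=[86 89]
Op 13: note_on(73): all voices busy, STEAL voice 0 (pitch 86, oldest) -> assign | voices=[73 89]
Op 14: note_on(66): all voices busy, STEAL voice 1 (pitch 89, oldest) -> assign | voices=[73 66]

Answer: 8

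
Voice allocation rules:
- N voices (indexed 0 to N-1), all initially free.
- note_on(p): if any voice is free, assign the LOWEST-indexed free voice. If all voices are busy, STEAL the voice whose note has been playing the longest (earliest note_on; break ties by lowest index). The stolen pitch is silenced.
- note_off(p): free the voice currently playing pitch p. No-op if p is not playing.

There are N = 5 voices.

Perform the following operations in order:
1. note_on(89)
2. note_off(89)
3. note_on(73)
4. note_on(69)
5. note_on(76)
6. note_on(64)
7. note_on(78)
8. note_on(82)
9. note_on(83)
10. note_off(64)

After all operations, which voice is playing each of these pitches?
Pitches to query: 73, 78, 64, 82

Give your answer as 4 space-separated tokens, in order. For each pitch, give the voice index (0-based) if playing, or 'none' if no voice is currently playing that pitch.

Op 1: note_on(89): voice 0 is free -> assigned | voices=[89 - - - -]
Op 2: note_off(89): free voice 0 | voices=[- - - - -]
Op 3: note_on(73): voice 0 is free -> assigned | voices=[73 - - - -]
Op 4: note_on(69): voice 1 is free -> assigned | voices=[73 69 - - -]
Op 5: note_on(76): voice 2 is free -> assigned | voices=[73 69 76 - -]
Op 6: note_on(64): voice 3 is free -> assigned | voices=[73 69 76 64 -]
Op 7: note_on(78): voice 4 is free -> assigned | voices=[73 69 76 64 78]
Op 8: note_on(82): all voices busy, STEAL voice 0 (pitch 73, oldest) -> assign | voices=[82 69 76 64 78]
Op 9: note_on(83): all voices busy, STEAL voice 1 (pitch 69, oldest) -> assign | voices=[82 83 76 64 78]
Op 10: note_off(64): free voice 3 | voices=[82 83 76 - 78]

Answer: none 4 none 0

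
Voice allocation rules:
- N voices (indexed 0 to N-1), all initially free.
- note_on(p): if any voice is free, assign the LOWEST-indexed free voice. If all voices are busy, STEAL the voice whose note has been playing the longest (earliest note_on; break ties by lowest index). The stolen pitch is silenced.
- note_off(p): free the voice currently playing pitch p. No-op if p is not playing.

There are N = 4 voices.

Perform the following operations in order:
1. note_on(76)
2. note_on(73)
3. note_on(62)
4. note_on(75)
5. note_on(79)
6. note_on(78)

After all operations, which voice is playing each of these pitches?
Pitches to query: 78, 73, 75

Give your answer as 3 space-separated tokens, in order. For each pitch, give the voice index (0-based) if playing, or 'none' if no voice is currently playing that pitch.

Answer: 1 none 3

Derivation:
Op 1: note_on(76): voice 0 is free -> assigned | voices=[76 - - -]
Op 2: note_on(73): voice 1 is free -> assigned | voices=[76 73 - -]
Op 3: note_on(62): voice 2 is free -> assigned | voices=[76 73 62 -]
Op 4: note_on(75): voice 3 is free -> assigned | voices=[76 73 62 75]
Op 5: note_on(79): all voices busy, STEAL voice 0 (pitch 76, oldest) -> assign | voices=[79 73 62 75]
Op 6: note_on(78): all voices busy, STEAL voice 1 (pitch 73, oldest) -> assign | voices=[79 78 62 75]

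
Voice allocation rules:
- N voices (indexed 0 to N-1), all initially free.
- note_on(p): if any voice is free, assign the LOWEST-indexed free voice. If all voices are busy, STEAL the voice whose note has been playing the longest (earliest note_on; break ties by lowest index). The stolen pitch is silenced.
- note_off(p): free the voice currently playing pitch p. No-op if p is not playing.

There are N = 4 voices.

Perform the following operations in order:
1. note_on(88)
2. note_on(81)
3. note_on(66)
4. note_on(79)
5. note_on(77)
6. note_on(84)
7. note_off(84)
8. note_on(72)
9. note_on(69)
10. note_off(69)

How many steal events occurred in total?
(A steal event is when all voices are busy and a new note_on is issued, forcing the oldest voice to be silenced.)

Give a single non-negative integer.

Answer: 3

Derivation:
Op 1: note_on(88): voice 0 is free -> assigned | voices=[88 - - -]
Op 2: note_on(81): voice 1 is free -> assigned | voices=[88 81 - -]
Op 3: note_on(66): voice 2 is free -> assigned | voices=[88 81 66 -]
Op 4: note_on(79): voice 3 is free -> assigned | voices=[88 81 66 79]
Op 5: note_on(77): all voices busy, STEAL voice 0 (pitch 88, oldest) -> assign | voices=[77 81 66 79]
Op 6: note_on(84): all voices busy, STEAL voice 1 (pitch 81, oldest) -> assign | voices=[77 84 66 79]
Op 7: note_off(84): free voice 1 | voices=[77 - 66 79]
Op 8: note_on(72): voice 1 is free -> assigned | voices=[77 72 66 79]
Op 9: note_on(69): all voices busy, STEAL voice 2 (pitch 66, oldest) -> assign | voices=[77 72 69 79]
Op 10: note_off(69): free voice 2 | voices=[77 72 - 79]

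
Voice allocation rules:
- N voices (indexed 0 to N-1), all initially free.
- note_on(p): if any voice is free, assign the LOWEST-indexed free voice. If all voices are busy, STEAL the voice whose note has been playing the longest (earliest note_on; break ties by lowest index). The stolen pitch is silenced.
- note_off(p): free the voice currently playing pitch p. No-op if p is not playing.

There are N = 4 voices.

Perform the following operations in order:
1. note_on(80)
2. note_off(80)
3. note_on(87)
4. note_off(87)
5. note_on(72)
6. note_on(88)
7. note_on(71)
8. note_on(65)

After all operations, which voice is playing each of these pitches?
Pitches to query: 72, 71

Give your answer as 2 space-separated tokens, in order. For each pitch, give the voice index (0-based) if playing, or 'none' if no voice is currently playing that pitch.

Answer: 0 2

Derivation:
Op 1: note_on(80): voice 0 is free -> assigned | voices=[80 - - -]
Op 2: note_off(80): free voice 0 | voices=[- - - -]
Op 3: note_on(87): voice 0 is free -> assigned | voices=[87 - - -]
Op 4: note_off(87): free voice 0 | voices=[- - - -]
Op 5: note_on(72): voice 0 is free -> assigned | voices=[72 - - -]
Op 6: note_on(88): voice 1 is free -> assigned | voices=[72 88 - -]
Op 7: note_on(71): voice 2 is free -> assigned | voices=[72 88 71 -]
Op 8: note_on(65): voice 3 is free -> assigned | voices=[72 88 71 65]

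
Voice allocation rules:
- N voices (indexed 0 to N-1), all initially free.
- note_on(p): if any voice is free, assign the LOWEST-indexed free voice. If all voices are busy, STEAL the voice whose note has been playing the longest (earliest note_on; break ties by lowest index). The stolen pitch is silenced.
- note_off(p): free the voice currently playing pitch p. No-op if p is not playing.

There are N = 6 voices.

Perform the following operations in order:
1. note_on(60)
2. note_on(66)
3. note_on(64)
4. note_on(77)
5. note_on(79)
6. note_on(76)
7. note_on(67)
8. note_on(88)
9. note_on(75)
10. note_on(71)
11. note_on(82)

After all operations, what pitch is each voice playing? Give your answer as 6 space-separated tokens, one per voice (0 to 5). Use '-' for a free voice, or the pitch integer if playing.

Answer: 67 88 75 71 82 76

Derivation:
Op 1: note_on(60): voice 0 is free -> assigned | voices=[60 - - - - -]
Op 2: note_on(66): voice 1 is free -> assigned | voices=[60 66 - - - -]
Op 3: note_on(64): voice 2 is free -> assigned | voices=[60 66 64 - - -]
Op 4: note_on(77): voice 3 is free -> assigned | voices=[60 66 64 77 - -]
Op 5: note_on(79): voice 4 is free -> assigned | voices=[60 66 64 77 79 -]
Op 6: note_on(76): voice 5 is free -> assigned | voices=[60 66 64 77 79 76]
Op 7: note_on(67): all voices busy, STEAL voice 0 (pitch 60, oldest) -> assign | voices=[67 66 64 77 79 76]
Op 8: note_on(88): all voices busy, STEAL voice 1 (pitch 66, oldest) -> assign | voices=[67 88 64 77 79 76]
Op 9: note_on(75): all voices busy, STEAL voice 2 (pitch 64, oldest) -> assign | voices=[67 88 75 77 79 76]
Op 10: note_on(71): all voices busy, STEAL voice 3 (pitch 77, oldest) -> assign | voices=[67 88 75 71 79 76]
Op 11: note_on(82): all voices busy, STEAL voice 4 (pitch 79, oldest) -> assign | voices=[67 88 75 71 82 76]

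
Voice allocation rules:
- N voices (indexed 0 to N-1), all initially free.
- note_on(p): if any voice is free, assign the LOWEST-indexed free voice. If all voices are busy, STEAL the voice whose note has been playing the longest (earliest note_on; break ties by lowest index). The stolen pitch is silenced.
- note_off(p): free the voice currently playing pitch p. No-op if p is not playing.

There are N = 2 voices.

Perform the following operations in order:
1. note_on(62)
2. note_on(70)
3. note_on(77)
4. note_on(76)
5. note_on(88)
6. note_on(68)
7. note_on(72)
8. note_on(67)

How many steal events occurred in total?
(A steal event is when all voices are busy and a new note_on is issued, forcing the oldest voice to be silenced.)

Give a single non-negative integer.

Op 1: note_on(62): voice 0 is free -> assigned | voices=[62 -]
Op 2: note_on(70): voice 1 is free -> assigned | voices=[62 70]
Op 3: note_on(77): all voices busy, STEAL voice 0 (pitch 62, oldest) -> assign | voices=[77 70]
Op 4: note_on(76): all voices busy, STEAL voice 1 (pitch 70, oldest) -> assign | voices=[77 76]
Op 5: note_on(88): all voices busy, STEAL voice 0 (pitch 77, oldest) -> assign | voices=[88 76]
Op 6: note_on(68): all voices busy, STEAL voice 1 (pitch 76, oldest) -> assign | voices=[88 68]
Op 7: note_on(72): all voices busy, STEAL voice 0 (pitch 88, oldest) -> assign | voices=[72 68]
Op 8: note_on(67): all voices busy, STEAL voice 1 (pitch 68, oldest) -> assign | voices=[72 67]

Answer: 6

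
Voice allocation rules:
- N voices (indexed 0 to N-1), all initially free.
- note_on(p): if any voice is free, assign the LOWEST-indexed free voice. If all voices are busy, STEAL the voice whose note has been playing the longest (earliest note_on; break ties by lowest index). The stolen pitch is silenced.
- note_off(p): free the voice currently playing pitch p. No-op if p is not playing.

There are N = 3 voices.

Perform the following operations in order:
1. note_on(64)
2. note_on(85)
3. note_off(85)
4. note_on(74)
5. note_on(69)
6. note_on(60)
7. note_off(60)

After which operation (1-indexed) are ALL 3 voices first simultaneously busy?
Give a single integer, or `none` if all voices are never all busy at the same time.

Answer: 5

Derivation:
Op 1: note_on(64): voice 0 is free -> assigned | voices=[64 - -]
Op 2: note_on(85): voice 1 is free -> assigned | voices=[64 85 -]
Op 3: note_off(85): free voice 1 | voices=[64 - -]
Op 4: note_on(74): voice 1 is free -> assigned | voices=[64 74 -]
Op 5: note_on(69): voice 2 is free -> assigned | voices=[64 74 69]
Op 6: note_on(60): all voices busy, STEAL voice 0 (pitch 64, oldest) -> assign | voices=[60 74 69]
Op 7: note_off(60): free voice 0 | voices=[- 74 69]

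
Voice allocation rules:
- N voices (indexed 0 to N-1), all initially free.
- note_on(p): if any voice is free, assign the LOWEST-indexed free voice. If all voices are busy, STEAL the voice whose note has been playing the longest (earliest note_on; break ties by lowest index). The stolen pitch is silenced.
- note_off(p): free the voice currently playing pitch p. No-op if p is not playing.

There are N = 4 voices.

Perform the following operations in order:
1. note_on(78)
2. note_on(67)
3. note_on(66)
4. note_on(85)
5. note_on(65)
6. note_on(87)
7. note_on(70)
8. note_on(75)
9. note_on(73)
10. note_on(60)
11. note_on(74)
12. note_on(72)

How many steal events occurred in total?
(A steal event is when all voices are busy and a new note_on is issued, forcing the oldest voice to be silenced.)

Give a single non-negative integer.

Op 1: note_on(78): voice 0 is free -> assigned | voices=[78 - - -]
Op 2: note_on(67): voice 1 is free -> assigned | voices=[78 67 - -]
Op 3: note_on(66): voice 2 is free -> assigned | voices=[78 67 66 -]
Op 4: note_on(85): voice 3 is free -> assigned | voices=[78 67 66 85]
Op 5: note_on(65): all voices busy, STEAL voice 0 (pitch 78, oldest) -> assign | voices=[65 67 66 85]
Op 6: note_on(87): all voices busy, STEAL voice 1 (pitch 67, oldest) -> assign | voices=[65 87 66 85]
Op 7: note_on(70): all voices busy, STEAL voice 2 (pitch 66, oldest) -> assign | voices=[65 87 70 85]
Op 8: note_on(75): all voices busy, STEAL voice 3 (pitch 85, oldest) -> assign | voices=[65 87 70 75]
Op 9: note_on(73): all voices busy, STEAL voice 0 (pitch 65, oldest) -> assign | voices=[73 87 70 75]
Op 10: note_on(60): all voices busy, STEAL voice 1 (pitch 87, oldest) -> assign | voices=[73 60 70 75]
Op 11: note_on(74): all voices busy, STEAL voice 2 (pitch 70, oldest) -> assign | voices=[73 60 74 75]
Op 12: note_on(72): all voices busy, STEAL voice 3 (pitch 75, oldest) -> assign | voices=[73 60 74 72]

Answer: 8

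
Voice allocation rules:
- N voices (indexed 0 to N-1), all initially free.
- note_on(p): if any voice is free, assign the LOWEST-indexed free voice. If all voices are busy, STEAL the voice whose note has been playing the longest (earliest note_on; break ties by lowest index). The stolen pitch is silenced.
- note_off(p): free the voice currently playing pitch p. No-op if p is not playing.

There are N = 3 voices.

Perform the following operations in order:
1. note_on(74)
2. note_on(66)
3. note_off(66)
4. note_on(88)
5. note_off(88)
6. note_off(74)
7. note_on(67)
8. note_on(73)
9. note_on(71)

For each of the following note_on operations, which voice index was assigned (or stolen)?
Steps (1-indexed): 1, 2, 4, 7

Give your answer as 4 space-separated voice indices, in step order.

Op 1: note_on(74): voice 0 is free -> assigned | voices=[74 - -]
Op 2: note_on(66): voice 1 is free -> assigned | voices=[74 66 -]
Op 3: note_off(66): free voice 1 | voices=[74 - -]
Op 4: note_on(88): voice 1 is free -> assigned | voices=[74 88 -]
Op 5: note_off(88): free voice 1 | voices=[74 - -]
Op 6: note_off(74): free voice 0 | voices=[- - -]
Op 7: note_on(67): voice 0 is free -> assigned | voices=[67 - -]
Op 8: note_on(73): voice 1 is free -> assigned | voices=[67 73 -]
Op 9: note_on(71): voice 2 is free -> assigned | voices=[67 73 71]

Answer: 0 1 1 0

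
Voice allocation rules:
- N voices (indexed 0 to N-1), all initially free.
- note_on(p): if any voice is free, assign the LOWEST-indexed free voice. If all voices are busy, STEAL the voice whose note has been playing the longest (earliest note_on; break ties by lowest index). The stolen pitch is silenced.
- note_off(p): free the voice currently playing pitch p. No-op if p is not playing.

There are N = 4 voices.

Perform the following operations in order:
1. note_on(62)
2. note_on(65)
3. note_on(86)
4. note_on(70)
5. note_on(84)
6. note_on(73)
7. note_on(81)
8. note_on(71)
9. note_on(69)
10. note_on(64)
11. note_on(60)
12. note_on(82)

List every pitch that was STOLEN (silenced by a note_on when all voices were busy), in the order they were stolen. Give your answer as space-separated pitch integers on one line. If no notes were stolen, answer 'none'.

Op 1: note_on(62): voice 0 is free -> assigned | voices=[62 - - -]
Op 2: note_on(65): voice 1 is free -> assigned | voices=[62 65 - -]
Op 3: note_on(86): voice 2 is free -> assigned | voices=[62 65 86 -]
Op 4: note_on(70): voice 3 is free -> assigned | voices=[62 65 86 70]
Op 5: note_on(84): all voices busy, STEAL voice 0 (pitch 62, oldest) -> assign | voices=[84 65 86 70]
Op 6: note_on(73): all voices busy, STEAL voice 1 (pitch 65, oldest) -> assign | voices=[84 73 86 70]
Op 7: note_on(81): all voices busy, STEAL voice 2 (pitch 86, oldest) -> assign | voices=[84 73 81 70]
Op 8: note_on(71): all voices busy, STEAL voice 3 (pitch 70, oldest) -> assign | voices=[84 73 81 71]
Op 9: note_on(69): all voices busy, STEAL voice 0 (pitch 84, oldest) -> assign | voices=[69 73 81 71]
Op 10: note_on(64): all voices busy, STEAL voice 1 (pitch 73, oldest) -> assign | voices=[69 64 81 71]
Op 11: note_on(60): all voices busy, STEAL voice 2 (pitch 81, oldest) -> assign | voices=[69 64 60 71]
Op 12: note_on(82): all voices busy, STEAL voice 3 (pitch 71, oldest) -> assign | voices=[69 64 60 82]

Answer: 62 65 86 70 84 73 81 71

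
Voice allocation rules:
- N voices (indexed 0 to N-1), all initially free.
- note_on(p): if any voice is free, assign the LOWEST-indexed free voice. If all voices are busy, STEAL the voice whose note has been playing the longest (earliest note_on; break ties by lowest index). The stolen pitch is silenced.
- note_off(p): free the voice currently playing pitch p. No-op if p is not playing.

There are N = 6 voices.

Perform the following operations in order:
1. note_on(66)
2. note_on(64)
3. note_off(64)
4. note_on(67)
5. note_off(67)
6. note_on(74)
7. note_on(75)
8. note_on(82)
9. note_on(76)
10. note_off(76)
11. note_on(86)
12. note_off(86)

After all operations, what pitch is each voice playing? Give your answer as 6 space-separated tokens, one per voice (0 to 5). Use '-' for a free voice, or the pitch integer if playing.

Answer: 66 74 75 82 - -

Derivation:
Op 1: note_on(66): voice 0 is free -> assigned | voices=[66 - - - - -]
Op 2: note_on(64): voice 1 is free -> assigned | voices=[66 64 - - - -]
Op 3: note_off(64): free voice 1 | voices=[66 - - - - -]
Op 4: note_on(67): voice 1 is free -> assigned | voices=[66 67 - - - -]
Op 5: note_off(67): free voice 1 | voices=[66 - - - - -]
Op 6: note_on(74): voice 1 is free -> assigned | voices=[66 74 - - - -]
Op 7: note_on(75): voice 2 is free -> assigned | voices=[66 74 75 - - -]
Op 8: note_on(82): voice 3 is free -> assigned | voices=[66 74 75 82 - -]
Op 9: note_on(76): voice 4 is free -> assigned | voices=[66 74 75 82 76 -]
Op 10: note_off(76): free voice 4 | voices=[66 74 75 82 - -]
Op 11: note_on(86): voice 4 is free -> assigned | voices=[66 74 75 82 86 -]
Op 12: note_off(86): free voice 4 | voices=[66 74 75 82 - -]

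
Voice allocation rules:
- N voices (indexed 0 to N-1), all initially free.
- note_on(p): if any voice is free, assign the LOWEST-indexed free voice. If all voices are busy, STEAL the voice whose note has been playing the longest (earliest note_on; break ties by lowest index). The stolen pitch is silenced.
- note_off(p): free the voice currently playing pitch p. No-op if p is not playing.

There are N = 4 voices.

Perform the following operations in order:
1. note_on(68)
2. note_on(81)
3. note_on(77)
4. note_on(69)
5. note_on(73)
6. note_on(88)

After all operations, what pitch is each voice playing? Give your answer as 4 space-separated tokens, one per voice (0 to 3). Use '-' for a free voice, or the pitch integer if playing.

Answer: 73 88 77 69

Derivation:
Op 1: note_on(68): voice 0 is free -> assigned | voices=[68 - - -]
Op 2: note_on(81): voice 1 is free -> assigned | voices=[68 81 - -]
Op 3: note_on(77): voice 2 is free -> assigned | voices=[68 81 77 -]
Op 4: note_on(69): voice 3 is free -> assigned | voices=[68 81 77 69]
Op 5: note_on(73): all voices busy, STEAL voice 0 (pitch 68, oldest) -> assign | voices=[73 81 77 69]
Op 6: note_on(88): all voices busy, STEAL voice 1 (pitch 81, oldest) -> assign | voices=[73 88 77 69]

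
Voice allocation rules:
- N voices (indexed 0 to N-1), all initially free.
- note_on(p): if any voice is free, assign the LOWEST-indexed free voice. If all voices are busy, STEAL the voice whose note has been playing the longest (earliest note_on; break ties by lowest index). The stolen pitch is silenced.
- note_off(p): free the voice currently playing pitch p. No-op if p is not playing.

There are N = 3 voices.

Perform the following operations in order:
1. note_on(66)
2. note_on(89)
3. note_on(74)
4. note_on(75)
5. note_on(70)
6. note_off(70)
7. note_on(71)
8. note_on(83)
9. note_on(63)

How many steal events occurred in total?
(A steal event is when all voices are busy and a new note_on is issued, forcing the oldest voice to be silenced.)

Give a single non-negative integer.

Op 1: note_on(66): voice 0 is free -> assigned | voices=[66 - -]
Op 2: note_on(89): voice 1 is free -> assigned | voices=[66 89 -]
Op 3: note_on(74): voice 2 is free -> assigned | voices=[66 89 74]
Op 4: note_on(75): all voices busy, STEAL voice 0 (pitch 66, oldest) -> assign | voices=[75 89 74]
Op 5: note_on(70): all voices busy, STEAL voice 1 (pitch 89, oldest) -> assign | voices=[75 70 74]
Op 6: note_off(70): free voice 1 | voices=[75 - 74]
Op 7: note_on(71): voice 1 is free -> assigned | voices=[75 71 74]
Op 8: note_on(83): all voices busy, STEAL voice 2 (pitch 74, oldest) -> assign | voices=[75 71 83]
Op 9: note_on(63): all voices busy, STEAL voice 0 (pitch 75, oldest) -> assign | voices=[63 71 83]

Answer: 4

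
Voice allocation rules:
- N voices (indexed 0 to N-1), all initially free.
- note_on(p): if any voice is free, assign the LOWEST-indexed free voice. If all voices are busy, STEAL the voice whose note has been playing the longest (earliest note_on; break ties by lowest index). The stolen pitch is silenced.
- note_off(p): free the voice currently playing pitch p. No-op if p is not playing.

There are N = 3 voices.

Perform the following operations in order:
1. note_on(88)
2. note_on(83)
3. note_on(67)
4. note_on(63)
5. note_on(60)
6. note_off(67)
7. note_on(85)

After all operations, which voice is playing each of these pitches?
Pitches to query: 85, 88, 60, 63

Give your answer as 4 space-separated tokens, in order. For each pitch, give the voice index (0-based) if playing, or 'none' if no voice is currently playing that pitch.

Answer: 2 none 1 0

Derivation:
Op 1: note_on(88): voice 0 is free -> assigned | voices=[88 - -]
Op 2: note_on(83): voice 1 is free -> assigned | voices=[88 83 -]
Op 3: note_on(67): voice 2 is free -> assigned | voices=[88 83 67]
Op 4: note_on(63): all voices busy, STEAL voice 0 (pitch 88, oldest) -> assign | voices=[63 83 67]
Op 5: note_on(60): all voices busy, STEAL voice 1 (pitch 83, oldest) -> assign | voices=[63 60 67]
Op 6: note_off(67): free voice 2 | voices=[63 60 -]
Op 7: note_on(85): voice 2 is free -> assigned | voices=[63 60 85]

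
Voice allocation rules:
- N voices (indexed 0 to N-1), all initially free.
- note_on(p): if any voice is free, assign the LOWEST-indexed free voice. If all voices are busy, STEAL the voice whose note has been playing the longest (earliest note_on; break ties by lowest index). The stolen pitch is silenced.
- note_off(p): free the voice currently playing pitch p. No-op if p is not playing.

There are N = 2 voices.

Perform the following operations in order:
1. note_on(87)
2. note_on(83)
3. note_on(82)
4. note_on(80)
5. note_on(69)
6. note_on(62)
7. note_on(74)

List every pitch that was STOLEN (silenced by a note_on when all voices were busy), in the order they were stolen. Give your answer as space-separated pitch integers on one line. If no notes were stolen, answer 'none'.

Op 1: note_on(87): voice 0 is free -> assigned | voices=[87 -]
Op 2: note_on(83): voice 1 is free -> assigned | voices=[87 83]
Op 3: note_on(82): all voices busy, STEAL voice 0 (pitch 87, oldest) -> assign | voices=[82 83]
Op 4: note_on(80): all voices busy, STEAL voice 1 (pitch 83, oldest) -> assign | voices=[82 80]
Op 5: note_on(69): all voices busy, STEAL voice 0 (pitch 82, oldest) -> assign | voices=[69 80]
Op 6: note_on(62): all voices busy, STEAL voice 1 (pitch 80, oldest) -> assign | voices=[69 62]
Op 7: note_on(74): all voices busy, STEAL voice 0 (pitch 69, oldest) -> assign | voices=[74 62]

Answer: 87 83 82 80 69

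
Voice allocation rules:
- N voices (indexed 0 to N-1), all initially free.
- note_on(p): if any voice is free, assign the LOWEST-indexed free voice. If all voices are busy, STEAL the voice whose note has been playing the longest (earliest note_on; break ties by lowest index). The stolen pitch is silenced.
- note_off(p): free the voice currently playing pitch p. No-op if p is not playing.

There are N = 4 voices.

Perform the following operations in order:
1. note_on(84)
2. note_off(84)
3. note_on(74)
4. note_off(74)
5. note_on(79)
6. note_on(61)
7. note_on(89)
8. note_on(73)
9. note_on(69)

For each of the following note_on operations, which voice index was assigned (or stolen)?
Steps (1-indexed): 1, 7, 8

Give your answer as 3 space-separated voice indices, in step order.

Op 1: note_on(84): voice 0 is free -> assigned | voices=[84 - - -]
Op 2: note_off(84): free voice 0 | voices=[- - - -]
Op 3: note_on(74): voice 0 is free -> assigned | voices=[74 - - -]
Op 4: note_off(74): free voice 0 | voices=[- - - -]
Op 5: note_on(79): voice 0 is free -> assigned | voices=[79 - - -]
Op 6: note_on(61): voice 1 is free -> assigned | voices=[79 61 - -]
Op 7: note_on(89): voice 2 is free -> assigned | voices=[79 61 89 -]
Op 8: note_on(73): voice 3 is free -> assigned | voices=[79 61 89 73]
Op 9: note_on(69): all voices busy, STEAL voice 0 (pitch 79, oldest) -> assign | voices=[69 61 89 73]

Answer: 0 2 3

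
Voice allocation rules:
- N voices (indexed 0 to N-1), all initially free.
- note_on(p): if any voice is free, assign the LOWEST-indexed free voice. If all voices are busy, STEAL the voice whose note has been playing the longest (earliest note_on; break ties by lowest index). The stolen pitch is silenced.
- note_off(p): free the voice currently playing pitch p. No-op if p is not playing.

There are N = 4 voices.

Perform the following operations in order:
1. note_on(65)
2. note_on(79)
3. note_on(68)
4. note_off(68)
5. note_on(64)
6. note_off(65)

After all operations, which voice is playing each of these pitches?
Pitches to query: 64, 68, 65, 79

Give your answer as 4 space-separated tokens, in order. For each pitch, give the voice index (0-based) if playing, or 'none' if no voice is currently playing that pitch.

Op 1: note_on(65): voice 0 is free -> assigned | voices=[65 - - -]
Op 2: note_on(79): voice 1 is free -> assigned | voices=[65 79 - -]
Op 3: note_on(68): voice 2 is free -> assigned | voices=[65 79 68 -]
Op 4: note_off(68): free voice 2 | voices=[65 79 - -]
Op 5: note_on(64): voice 2 is free -> assigned | voices=[65 79 64 -]
Op 6: note_off(65): free voice 0 | voices=[- 79 64 -]

Answer: 2 none none 1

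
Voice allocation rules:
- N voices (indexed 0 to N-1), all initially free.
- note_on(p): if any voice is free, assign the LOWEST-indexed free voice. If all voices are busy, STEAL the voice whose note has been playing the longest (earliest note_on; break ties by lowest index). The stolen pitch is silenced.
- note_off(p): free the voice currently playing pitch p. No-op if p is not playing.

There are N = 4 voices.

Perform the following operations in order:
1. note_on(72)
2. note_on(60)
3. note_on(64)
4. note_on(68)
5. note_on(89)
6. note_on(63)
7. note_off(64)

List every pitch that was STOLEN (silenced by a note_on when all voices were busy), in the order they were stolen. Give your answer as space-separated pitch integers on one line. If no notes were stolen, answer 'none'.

Answer: 72 60

Derivation:
Op 1: note_on(72): voice 0 is free -> assigned | voices=[72 - - -]
Op 2: note_on(60): voice 1 is free -> assigned | voices=[72 60 - -]
Op 3: note_on(64): voice 2 is free -> assigned | voices=[72 60 64 -]
Op 4: note_on(68): voice 3 is free -> assigned | voices=[72 60 64 68]
Op 5: note_on(89): all voices busy, STEAL voice 0 (pitch 72, oldest) -> assign | voices=[89 60 64 68]
Op 6: note_on(63): all voices busy, STEAL voice 1 (pitch 60, oldest) -> assign | voices=[89 63 64 68]
Op 7: note_off(64): free voice 2 | voices=[89 63 - 68]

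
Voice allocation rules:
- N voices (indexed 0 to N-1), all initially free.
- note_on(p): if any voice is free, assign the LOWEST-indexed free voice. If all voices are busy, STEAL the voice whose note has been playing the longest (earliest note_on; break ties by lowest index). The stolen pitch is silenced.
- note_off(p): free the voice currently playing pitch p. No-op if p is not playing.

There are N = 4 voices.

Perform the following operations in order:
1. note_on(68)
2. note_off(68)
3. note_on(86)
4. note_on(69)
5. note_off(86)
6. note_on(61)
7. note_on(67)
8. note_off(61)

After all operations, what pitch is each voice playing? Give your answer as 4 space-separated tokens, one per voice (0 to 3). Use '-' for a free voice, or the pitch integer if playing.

Answer: - 69 67 -

Derivation:
Op 1: note_on(68): voice 0 is free -> assigned | voices=[68 - - -]
Op 2: note_off(68): free voice 0 | voices=[- - - -]
Op 3: note_on(86): voice 0 is free -> assigned | voices=[86 - - -]
Op 4: note_on(69): voice 1 is free -> assigned | voices=[86 69 - -]
Op 5: note_off(86): free voice 0 | voices=[- 69 - -]
Op 6: note_on(61): voice 0 is free -> assigned | voices=[61 69 - -]
Op 7: note_on(67): voice 2 is free -> assigned | voices=[61 69 67 -]
Op 8: note_off(61): free voice 0 | voices=[- 69 67 -]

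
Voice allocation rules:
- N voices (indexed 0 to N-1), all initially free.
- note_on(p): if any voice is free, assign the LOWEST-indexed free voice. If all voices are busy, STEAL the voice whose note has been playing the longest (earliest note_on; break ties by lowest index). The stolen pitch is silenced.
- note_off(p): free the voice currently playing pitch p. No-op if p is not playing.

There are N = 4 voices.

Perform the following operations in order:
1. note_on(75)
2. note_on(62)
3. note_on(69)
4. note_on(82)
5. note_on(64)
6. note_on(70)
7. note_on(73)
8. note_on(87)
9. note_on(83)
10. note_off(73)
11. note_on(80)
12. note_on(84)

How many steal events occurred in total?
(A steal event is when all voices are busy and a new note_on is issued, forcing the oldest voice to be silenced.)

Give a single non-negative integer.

Answer: 6

Derivation:
Op 1: note_on(75): voice 0 is free -> assigned | voices=[75 - - -]
Op 2: note_on(62): voice 1 is free -> assigned | voices=[75 62 - -]
Op 3: note_on(69): voice 2 is free -> assigned | voices=[75 62 69 -]
Op 4: note_on(82): voice 3 is free -> assigned | voices=[75 62 69 82]
Op 5: note_on(64): all voices busy, STEAL voice 0 (pitch 75, oldest) -> assign | voices=[64 62 69 82]
Op 6: note_on(70): all voices busy, STEAL voice 1 (pitch 62, oldest) -> assign | voices=[64 70 69 82]
Op 7: note_on(73): all voices busy, STEAL voice 2 (pitch 69, oldest) -> assign | voices=[64 70 73 82]
Op 8: note_on(87): all voices busy, STEAL voice 3 (pitch 82, oldest) -> assign | voices=[64 70 73 87]
Op 9: note_on(83): all voices busy, STEAL voice 0 (pitch 64, oldest) -> assign | voices=[83 70 73 87]
Op 10: note_off(73): free voice 2 | voices=[83 70 - 87]
Op 11: note_on(80): voice 2 is free -> assigned | voices=[83 70 80 87]
Op 12: note_on(84): all voices busy, STEAL voice 1 (pitch 70, oldest) -> assign | voices=[83 84 80 87]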